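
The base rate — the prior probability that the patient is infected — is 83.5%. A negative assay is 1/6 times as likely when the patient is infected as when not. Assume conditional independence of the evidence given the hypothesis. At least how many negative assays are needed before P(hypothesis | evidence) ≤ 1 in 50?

4

Prior odds: 0.835 ÷ 0.165 = 167/33.
Likelihood ratio per negative assay = 1/6.
Target odds: 0.02 ÷ 0.98 = 1/49.
Need (167/33) × (1/6)ⁿ ≤ 1/49, i.e. (1/6)ⁿ ≤ 33/8183.
(1/6)³ = 1/216 is still above 33/8183 but (1/6)⁴ = 1/1296 is at or below it, so n = 4.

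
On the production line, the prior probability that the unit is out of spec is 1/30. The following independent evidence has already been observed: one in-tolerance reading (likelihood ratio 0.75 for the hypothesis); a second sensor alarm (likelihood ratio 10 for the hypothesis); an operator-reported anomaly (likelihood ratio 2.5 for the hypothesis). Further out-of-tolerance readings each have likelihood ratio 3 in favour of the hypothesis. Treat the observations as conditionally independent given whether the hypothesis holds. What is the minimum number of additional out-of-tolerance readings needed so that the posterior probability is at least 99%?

5

Prior odds = (1/30)/(29/30) = 1/29.
Combined Bayes factor of the evidence already in hand = 0.75 × 10 × 2.5 = 18.75.
Odds after that evidence = (1/29) × 18.75 = 75/116.
Target odds = 0.99/0.01 = 99.
Need 3ⁿ ≥ 99 ÷ (75/116) = 153.12.
3⁴ = 81 falls short of 153.12 but 3⁵ = 243 reaches it, so n = 5.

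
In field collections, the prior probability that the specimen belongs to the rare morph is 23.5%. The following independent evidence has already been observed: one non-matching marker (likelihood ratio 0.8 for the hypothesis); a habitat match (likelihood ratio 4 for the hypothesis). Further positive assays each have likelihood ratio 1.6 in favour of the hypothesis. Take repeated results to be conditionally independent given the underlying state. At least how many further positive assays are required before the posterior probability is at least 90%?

5

Prior odds = 0.235/0.765 = 47/153.
Combined Bayes factor of the evidence already in hand = 0.8 × 4 = 3.2.
Odds after that evidence = (47/153) × 3.2 = 752/765.
Target odds = 0.9/0.1 = 9.
Need 1.6ⁿ ≥ 9 ÷ (752/765) = 6885/752.
1.6⁴ = 6.5536 falls short of 6885/752 but 1.6⁵ = 10.48576 reaches it, so n = 5.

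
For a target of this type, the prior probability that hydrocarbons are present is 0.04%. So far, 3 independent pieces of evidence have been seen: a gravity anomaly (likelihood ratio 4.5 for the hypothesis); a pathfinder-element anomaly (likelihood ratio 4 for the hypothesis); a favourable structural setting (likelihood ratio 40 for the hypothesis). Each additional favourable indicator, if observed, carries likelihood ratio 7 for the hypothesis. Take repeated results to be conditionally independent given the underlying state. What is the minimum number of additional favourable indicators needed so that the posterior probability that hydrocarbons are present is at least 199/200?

Prior odds = 0.0004/0.9996 = 1/2499.
Combined Bayes factor of the evidence already in hand = 4.5 × 4 × 40 = 720.
Odds after that evidence = (1/2499) × 720 = 240/833.
Target odds = 0.995/0.005 = 199.
Need 7ⁿ ≥ 199 ÷ (240/833) = 165767/240.
7³ = 343 falls short of 165767/240 but 7⁴ = 2401 reaches it, so n = 4.

4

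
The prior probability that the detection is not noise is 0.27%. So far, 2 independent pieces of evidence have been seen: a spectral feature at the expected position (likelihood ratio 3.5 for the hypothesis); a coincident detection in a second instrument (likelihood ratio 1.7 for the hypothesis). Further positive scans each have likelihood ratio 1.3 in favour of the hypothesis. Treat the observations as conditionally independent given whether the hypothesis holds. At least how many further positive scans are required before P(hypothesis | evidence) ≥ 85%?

23

Prior odds = 0.0027/0.9973 = 27/9973.
Combined Bayes factor of the evidence already in hand = 3.5 × 1.7 = 5.95.
Odds after that evidence = (27/9973) × 5.95 = 3213/199460.
Target odds = 0.85/0.15 = 17/3.
Need 1.3ⁿ ≥ 17/3 ÷ (3213/199460) = 199460/567.
1.3²² ≈321.184 falls short of 199460/567 but 1.3²³ ≈417.539 reaches it, so n = 23.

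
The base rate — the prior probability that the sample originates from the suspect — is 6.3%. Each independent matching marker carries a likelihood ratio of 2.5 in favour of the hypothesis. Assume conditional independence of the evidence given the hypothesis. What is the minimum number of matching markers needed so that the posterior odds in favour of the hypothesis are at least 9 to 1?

6

Prior odds: 0.063 ÷ 0.937 = 63/937.
Likelihood ratio per matching marker = 2.5.
Target odds = 9.
Require 2.5ⁿ ≥ 9 ÷ (63/937) = 937/7.
2.5⁵ = 97.65625 falls short of 937/7 but 2.5⁶ = 244.140625 reaches it, so n = 6.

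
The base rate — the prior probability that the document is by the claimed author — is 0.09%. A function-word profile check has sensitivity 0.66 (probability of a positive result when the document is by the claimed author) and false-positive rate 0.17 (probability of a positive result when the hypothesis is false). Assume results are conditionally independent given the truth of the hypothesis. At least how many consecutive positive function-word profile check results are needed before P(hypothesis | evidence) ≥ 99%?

9

Prior odds: 0.0009 ÷ 0.9991 = 9/9991.
Likelihood ratio of a positive result = 0.66/0.17 = 66/17.
Target odds: 0.99 ÷ 0.01 = 99.
Require (66/17)ⁿ ≥ 99 ÷ (9/9991) = 109901.
(66/17)⁸ ≈51613.1 falls short of 109901 but (66/17)⁹ ≈200380 reaches it, so n = 9.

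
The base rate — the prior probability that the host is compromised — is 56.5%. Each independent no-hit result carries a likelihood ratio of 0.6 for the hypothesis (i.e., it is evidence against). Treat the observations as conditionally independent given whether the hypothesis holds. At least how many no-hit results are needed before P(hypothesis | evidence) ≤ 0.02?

9

Prior odds = 0.565/0.435 = 113/87.
Likelihood ratio per no-hit result = 0.6.
Target odds: 0.02 ÷ 0.98 = 1/49.
Need (113/87) × 0.6ⁿ ≤ 1/49, i.e. 0.6ⁿ ≤ 87/5537.
0.6⁸ = 6561/390625 is still above 87/5537 but 0.6⁹ = 19683/1953125 is at or below it, so n = 9.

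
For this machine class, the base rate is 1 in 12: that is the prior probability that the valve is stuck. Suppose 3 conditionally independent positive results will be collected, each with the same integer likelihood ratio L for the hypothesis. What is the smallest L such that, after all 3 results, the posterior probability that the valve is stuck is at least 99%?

Prior odds = (1/12)/(11/12) = 1/11.
Target odds = 0.99/0.01 = 99.
Need L³ ≥ 99 ÷ (1/11) = 1089.
10³ = 1000 < 1089 ≤ 1331 = 11³, so L = 11.

11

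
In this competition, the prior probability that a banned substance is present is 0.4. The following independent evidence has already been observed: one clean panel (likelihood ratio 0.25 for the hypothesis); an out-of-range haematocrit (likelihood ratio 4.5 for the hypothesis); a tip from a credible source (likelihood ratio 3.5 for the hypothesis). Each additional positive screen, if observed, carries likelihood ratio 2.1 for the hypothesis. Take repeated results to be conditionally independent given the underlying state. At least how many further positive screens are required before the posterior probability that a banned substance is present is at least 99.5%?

Prior odds = 0.4/0.6 = 2/3.
Combined Bayes factor of the evidence already in hand = 0.25 × 4.5 × 3.5 = 3.9375.
Odds after that evidence = (2/3) × 3.9375 = 2.625.
Target odds = 0.995/0.005 = 199.
Need 2.1ⁿ ≥ 199 ÷ 2.625 = 1592/21.
2.1⁵ = 4084101/100000 falls short of 1592/21 but 2.1⁶ = 85766121/1000000 reaches it, so n = 6.

6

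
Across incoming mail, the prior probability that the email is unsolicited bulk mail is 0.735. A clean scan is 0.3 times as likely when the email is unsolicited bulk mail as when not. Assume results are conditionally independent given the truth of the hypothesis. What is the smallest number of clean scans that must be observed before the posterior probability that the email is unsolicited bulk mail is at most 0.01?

Prior odds = 0.735/0.265 = 147/53.
Likelihood ratio per clean scan = 0.3.
Target odds: 0.01 ÷ 0.99 = 1/99.
Need (147/53) × 0.3ⁿ ≤ 1/99, i.e. 0.3ⁿ ≤ 53/14553.
0.3⁴ = 0.0081 is still above 53/14553 but 0.3⁵ = 243/100000 is at or below it, so n = 5.

5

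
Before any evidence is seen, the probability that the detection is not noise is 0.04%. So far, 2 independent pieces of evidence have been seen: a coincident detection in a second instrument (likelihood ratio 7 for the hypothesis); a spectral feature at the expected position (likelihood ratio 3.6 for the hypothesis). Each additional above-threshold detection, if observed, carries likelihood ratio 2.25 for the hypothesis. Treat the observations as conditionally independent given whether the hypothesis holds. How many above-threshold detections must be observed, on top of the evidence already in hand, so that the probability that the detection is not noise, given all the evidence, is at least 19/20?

10

Prior odds = 0.0004/0.9996 = 1/2499.
Combined Bayes factor of the evidence already in hand = 7 × 3.6 = 25.2.
Odds after that evidence = (1/2499) × 25.2 = 6/595.
Target odds = 0.95/0.05 = 19.
Need 2.25ⁿ ≥ 19 ÷ (6/595) = 11305/6.
2.25⁹ = 387420489/262144 falls short of 11305/6 but 2.25¹⁰ ≈3325.26 reaches it, so n = 10.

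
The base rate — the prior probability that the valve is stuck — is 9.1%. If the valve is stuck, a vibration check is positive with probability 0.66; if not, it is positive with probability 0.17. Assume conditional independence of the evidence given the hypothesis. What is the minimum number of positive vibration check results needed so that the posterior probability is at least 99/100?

6

Prior odds: 0.091 ÷ 0.909 = 91/909.
Likelihood ratio of a positive = 0.66/0.17 = 66/17.
Target posterior odds = 0.99/0.01 = 99.
Need (91/909) × (66/17)ⁿ ≥ 99, i.e. (66/17)ⁿ ≥ 89991/91.
(66/17)⁵ ≈882.013 falls short of 89991/91 but (66/17)⁶ ≈3424.29 reaches it, so n = 6.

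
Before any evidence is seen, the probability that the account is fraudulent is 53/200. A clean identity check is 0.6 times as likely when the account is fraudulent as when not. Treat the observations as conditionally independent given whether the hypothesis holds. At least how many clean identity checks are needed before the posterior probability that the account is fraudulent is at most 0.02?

Prior odds = 0.265/0.735 = 53/147.
Likelihood ratio per clean identity check = 0.6.
Target posterior odds = 0.02/0.98 = 1/49.
Need (53/147) × 0.6ⁿ ≤ 1/49, i.e. 0.6ⁿ ≤ 3/53.
0.6⁵ = 0.07776 is still above 3/53 but 0.6⁶ = 729/15625 is at or below it, so n = 6.

6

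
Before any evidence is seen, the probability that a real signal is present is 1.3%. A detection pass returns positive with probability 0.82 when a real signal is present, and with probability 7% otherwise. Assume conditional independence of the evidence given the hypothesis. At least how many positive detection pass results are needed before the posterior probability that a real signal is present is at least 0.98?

Prior odds = 0.013/0.987 = 13/987.
Likelihood ratio of a positive result = 0.82/0.07 = 82/7.
Target odds: 0.98 ÷ 0.02 = 49.
Need (13/987) × (82/7)ⁿ ≥ 49, i.e. (82/7)ⁿ ≥ 48363/13.
(82/7)³ = 551368/343 falls short of 48363/13 but (82/7)⁴ = 45212176/2401 reaches it, so n = 4.

4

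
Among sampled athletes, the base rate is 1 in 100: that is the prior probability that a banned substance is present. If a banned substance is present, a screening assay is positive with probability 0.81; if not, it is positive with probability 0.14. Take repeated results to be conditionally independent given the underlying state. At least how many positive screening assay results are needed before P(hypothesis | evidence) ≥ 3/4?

4

Prior odds = 0.01/0.99 = 1/99.
Likelihood ratio of a positive = 0.81/0.14 = 81/14.
Target posterior odds = 0.75/0.25 = 3.
Need (1/99) × (81/14)ⁿ ≥ 3, i.e. (81/14)ⁿ ≥ 297.
(81/14)³ = 531441/2744 falls short of 297 but (81/14)⁴ = 43046721/38416 reaches it, so n = 4.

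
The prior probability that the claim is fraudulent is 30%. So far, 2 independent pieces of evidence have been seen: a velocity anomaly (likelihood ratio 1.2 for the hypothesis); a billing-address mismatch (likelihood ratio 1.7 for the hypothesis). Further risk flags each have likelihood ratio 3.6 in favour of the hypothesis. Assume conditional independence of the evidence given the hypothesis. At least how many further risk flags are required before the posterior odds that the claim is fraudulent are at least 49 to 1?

4

Prior odds = 0.3/0.7 = 3/7.
Combined Bayes factor of the evidence already in hand = 1.2 × 1.7 = 2.04.
Odds after that evidence = (3/7) × 2.04 = 153/175.
Target odds = 49.
Need 3.6ⁿ ≥ 49 ÷ (153/175) = 8575/153.
3.6³ = 46.656 falls short of 8575/153 but 3.6⁴ = 167.9616 reaches it, so n = 4.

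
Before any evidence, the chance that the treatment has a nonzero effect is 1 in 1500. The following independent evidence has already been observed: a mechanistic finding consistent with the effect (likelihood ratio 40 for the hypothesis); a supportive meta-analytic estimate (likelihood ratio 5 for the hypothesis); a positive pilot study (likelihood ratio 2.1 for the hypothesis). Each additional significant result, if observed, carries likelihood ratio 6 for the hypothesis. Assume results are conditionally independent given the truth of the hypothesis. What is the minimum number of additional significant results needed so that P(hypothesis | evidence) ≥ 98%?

Prior odds = (1/1500)/(1499/1500) = 1/1499.
Combined Bayes factor of the evidence already in hand = 40 × 5 × 2.1 = 420.
Odds after that evidence = (1/1499) × 420 = 420/1499.
Target odds = 0.98/0.02 = 49.
Need 6ⁿ ≥ 49 ÷ (420/1499) = 10493/60.
6² = 36 falls short of 10493/60 but 6³ = 216 reaches it, so n = 3.

3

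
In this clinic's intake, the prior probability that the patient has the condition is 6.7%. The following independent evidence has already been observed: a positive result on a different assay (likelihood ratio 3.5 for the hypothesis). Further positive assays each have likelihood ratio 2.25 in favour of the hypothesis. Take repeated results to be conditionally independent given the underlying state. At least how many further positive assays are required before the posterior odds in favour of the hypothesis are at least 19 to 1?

Prior odds = 0.067/0.933 = 67/933.
Bayes factor of the evidence already in hand = 3.5.
Odds after that evidence = (67/933) × 3.5 = 469/1866.
Target odds = 19.
Need 2.25ⁿ ≥ 19 ÷ (469/1866) = 35454/469.
2.25⁵ = 59049/1024 falls short of 35454/469 but 2.25⁶ = 531441/4096 reaches it, so n = 6.

6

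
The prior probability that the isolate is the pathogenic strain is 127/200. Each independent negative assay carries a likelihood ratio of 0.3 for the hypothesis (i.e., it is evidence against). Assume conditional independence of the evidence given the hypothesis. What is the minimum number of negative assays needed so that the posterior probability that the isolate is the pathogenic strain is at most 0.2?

Prior odds: 0.635 ÷ 0.365 = 127/73.
Likelihood ratio per negative assay = 0.3.
Target posterior odds = 0.2/0.8 = 0.25.
Need (127/73) × 0.3ⁿ ≤ 0.25, i.e. 0.3ⁿ ≤ 73/508.
0.3¹ = 0.3 is still above 73/508 but 0.3² = 0.09 is at or below it, so n = 2.

2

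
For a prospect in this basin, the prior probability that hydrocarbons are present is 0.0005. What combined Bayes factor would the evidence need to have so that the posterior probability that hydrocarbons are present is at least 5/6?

9995

Prior odds = 0.0005/0.9995 = 1/1999.
Target odds = (5/6)/(1/6) = 5.
Required Bayes factor = 5 ÷ (1/1999) = 9995.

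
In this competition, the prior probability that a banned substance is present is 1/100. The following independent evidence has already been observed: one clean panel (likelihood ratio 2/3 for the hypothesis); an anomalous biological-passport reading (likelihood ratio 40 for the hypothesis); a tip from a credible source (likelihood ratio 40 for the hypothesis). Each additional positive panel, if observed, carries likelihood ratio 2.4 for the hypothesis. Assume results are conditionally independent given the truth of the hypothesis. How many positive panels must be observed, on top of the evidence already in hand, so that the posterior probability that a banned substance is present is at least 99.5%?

4

Prior odds = 0.01/0.99 = 1/99.
Combined Bayes factor of the evidence already in hand = (2/3) × 40 × 40 = 3200/3.
Odds after that evidence = (1/99) × 3200/3 = 3200/297.
Target odds = 0.995/0.005 = 199.
Need 2.4ⁿ ≥ 199 ÷ (3200/297) = 18.4696875.
2.4³ = 13.824 falls short of 18.4696875 but 2.4⁴ = 33.1776 reaches it, so n = 4.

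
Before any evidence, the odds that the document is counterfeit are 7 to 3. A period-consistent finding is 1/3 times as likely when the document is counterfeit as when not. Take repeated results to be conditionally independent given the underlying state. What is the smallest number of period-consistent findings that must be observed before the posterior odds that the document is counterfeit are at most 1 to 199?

6

Prior odds = 7/3.
Likelihood ratio per period-consistent finding = 1/3.
Target odds = 1/199.
Need (7/3) × (1/3)ⁿ ≤ 1/199, i.e. (1/3)ⁿ ≤ 3/1393.
(1/3)⁵ = 1/243 is still above 3/1393 but (1/3)⁶ = 1/729 is at or below it, so n = 6.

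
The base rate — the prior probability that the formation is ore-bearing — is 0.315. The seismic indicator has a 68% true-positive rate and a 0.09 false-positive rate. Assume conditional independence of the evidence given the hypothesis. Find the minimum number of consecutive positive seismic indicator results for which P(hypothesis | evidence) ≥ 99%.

3

Prior odds = 0.315/0.685 = 63/137.
Likelihood ratio of a positive result = 0.68/0.09 = 68/9.
Target odds: 0.99 ÷ 0.01 = 99.
Need (63/137) × (68/9)ⁿ ≥ 99, i.e. (68/9)ⁿ ≥ 1507/7.
(68/9)² = 4624/81 falls short of 1507/7 but (68/9)³ = 314432/729 reaches it, so n = 3.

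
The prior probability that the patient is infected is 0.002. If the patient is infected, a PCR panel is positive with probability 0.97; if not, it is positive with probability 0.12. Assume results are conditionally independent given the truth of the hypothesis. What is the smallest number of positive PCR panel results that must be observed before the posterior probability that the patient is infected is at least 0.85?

Prior odds = 0.002/0.998 = 1/499.
Likelihood ratio of a positive = 0.97/0.12 = 97/12.
Target posterior odds = 0.85/0.15 = 17/3.
Need (1/499) × (97/12)ⁿ ≥ 17/3, i.e. (97/12)ⁿ ≥ 8483/3.
(97/12)³ = 912673/1728 falls short of 8483/3 but (97/12)⁴ = 88529281/20736 reaches it, so n = 4.

4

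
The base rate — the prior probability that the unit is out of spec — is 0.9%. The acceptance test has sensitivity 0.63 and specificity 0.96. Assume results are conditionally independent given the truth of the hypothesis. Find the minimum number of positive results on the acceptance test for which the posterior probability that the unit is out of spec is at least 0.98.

4

Prior odds: 0.009 ÷ 0.991 = 9/991.
False-positive rate = 1 − 0.96 = 0.04; likelihood ratio of a positive = 0.63/0.04 = 15.75.
Target odds: 0.98 ÷ 0.02 = 49.
Require 15.75ⁿ ≥ 49 ÷ (9/991) = 48559/9.
15.75³ = 3906.984375 falls short of 48559/9 but 15.75⁴ = 15752961/256 reaches it, so n = 4.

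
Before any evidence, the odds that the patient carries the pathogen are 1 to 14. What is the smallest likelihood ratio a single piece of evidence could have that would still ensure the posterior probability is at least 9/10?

126

Prior odds = 1/14.
Target odds = 0.9/0.1 = 9.
Required Bayes factor = 9 ÷ (1/14) = 126.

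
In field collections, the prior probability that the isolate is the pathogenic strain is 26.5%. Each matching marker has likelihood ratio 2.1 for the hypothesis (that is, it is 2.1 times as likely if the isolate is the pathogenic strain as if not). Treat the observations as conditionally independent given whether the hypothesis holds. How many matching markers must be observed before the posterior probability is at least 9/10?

Prior odds: 0.265 ÷ 0.735 = 53/147.
Likelihood ratio per matching marker = 2.1.
Target odds: 0.9 ÷ 0.1 = 9.
Require 2.1ⁿ ≥ 9 ÷ (53/147) = 1323/53.
2.1⁴ = 19.4481 falls short of 1323/53 but 2.1⁵ = 4084101/100000 reaches it, so n = 5.

5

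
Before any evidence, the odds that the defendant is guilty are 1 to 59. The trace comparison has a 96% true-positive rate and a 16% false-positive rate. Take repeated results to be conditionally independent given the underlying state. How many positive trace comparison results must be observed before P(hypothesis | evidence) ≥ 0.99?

Prior odds = 1/59.
Likelihood ratio of a positive result = 0.96/0.16 = 6.
Target posterior odds = 0.99/0.01 = 99.
Need (1/59) × 6ⁿ ≥ 99, i.e. 6ⁿ ≥ 5841.
6⁴ = 1296 falls short of 5841 but 6⁵ = 7776 reaches it, so n = 5.

5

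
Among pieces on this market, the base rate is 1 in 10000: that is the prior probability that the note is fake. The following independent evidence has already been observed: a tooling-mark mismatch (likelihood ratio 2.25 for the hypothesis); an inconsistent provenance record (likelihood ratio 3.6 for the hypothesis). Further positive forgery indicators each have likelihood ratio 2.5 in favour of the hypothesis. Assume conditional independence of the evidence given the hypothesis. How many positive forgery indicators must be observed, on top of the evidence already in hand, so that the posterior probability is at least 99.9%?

Prior odds = 0.0001/0.9999 = 1/9999.
Combined Bayes factor of the evidence already in hand = 2.25 × 3.6 = 8.1.
Odds after that evidence = (1/9999) × 8.1 = 9/11110.
Target odds = 0.999/0.001 = 999.
Need 2.5ⁿ ≥ 999 ÷ (9/11110) = 1233210.
2.5¹⁵ ≈931323 falls short of 1233210 but 2.5¹⁶ ≈2.32831e+06 reaches it, so n = 16.

16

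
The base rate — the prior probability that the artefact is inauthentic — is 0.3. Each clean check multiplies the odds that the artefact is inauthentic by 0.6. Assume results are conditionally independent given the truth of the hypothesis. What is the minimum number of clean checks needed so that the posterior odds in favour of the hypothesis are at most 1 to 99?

8

Prior odds: 0.3 ÷ 0.7 = 3/7.
Likelihood ratio per clean check = 0.6.
Target odds = 1/99.
Require 0.6ⁿ ≤ 1/99 ÷ (3/7) = 7/297.
0.6⁷ = 2187/78125 is still above 7/297 but 0.6⁸ = 6561/390625 is at or below it, so n = 8.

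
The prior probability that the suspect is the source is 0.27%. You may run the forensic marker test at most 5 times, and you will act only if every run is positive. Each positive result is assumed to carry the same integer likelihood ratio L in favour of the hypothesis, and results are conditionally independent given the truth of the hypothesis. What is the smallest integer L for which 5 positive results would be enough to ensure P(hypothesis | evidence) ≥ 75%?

5

Prior odds = 0.0027/0.9973 = 27/9973.
Target odds = 0.75/0.25 = 3.
Need L⁵ ≥ 3 ÷ (27/9973) = 9973/9.
4⁵ = 1024 < 9973/9 ≤ 3125 = 5⁵, so L = 5.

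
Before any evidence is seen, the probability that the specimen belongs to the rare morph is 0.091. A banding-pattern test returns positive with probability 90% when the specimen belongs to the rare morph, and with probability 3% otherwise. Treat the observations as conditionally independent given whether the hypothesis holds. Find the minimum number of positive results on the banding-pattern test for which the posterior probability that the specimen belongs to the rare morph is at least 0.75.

1

Prior odds: 0.091 ÷ 0.909 = 91/909.
Likelihood ratio of a positive result = 0.9/0.03 = 30.
Target posterior odds = 0.75/0.25 = 3.
Require 30ⁿ ≥ 3 ÷ (91/909) = 2727/91.
30¹ = 30, which meets the required 2727/91; so n = 1.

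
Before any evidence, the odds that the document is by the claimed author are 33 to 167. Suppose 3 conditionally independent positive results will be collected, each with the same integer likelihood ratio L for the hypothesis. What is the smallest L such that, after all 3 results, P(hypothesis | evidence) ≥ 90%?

Prior odds = 33/167.
Target odds = 0.9/0.1 = 9.
Need L³ ≥ 9 ÷ (33/167) = 501/11.
3³ = 27 < 501/11 ≤ 64 = 4³, so L = 4.

4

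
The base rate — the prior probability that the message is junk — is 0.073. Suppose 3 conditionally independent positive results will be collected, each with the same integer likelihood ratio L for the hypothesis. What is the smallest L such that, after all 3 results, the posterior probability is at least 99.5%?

Prior odds = 0.073/0.927 = 73/927.
Target odds = 0.995/0.005 = 199.
Need L³ ≥ 199 ÷ (73/927) = 184473/73.
13³ = 2197 < 184473/73 ≤ 2744 = 14³, so L = 14.

14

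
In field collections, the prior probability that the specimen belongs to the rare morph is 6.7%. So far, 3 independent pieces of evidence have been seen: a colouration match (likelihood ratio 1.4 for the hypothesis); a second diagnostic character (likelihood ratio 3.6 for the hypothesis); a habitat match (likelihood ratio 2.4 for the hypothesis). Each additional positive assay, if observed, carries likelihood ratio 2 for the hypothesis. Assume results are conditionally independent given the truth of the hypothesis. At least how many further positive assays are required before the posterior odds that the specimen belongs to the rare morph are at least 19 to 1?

Prior odds = 0.067/0.933 = 67/933.
Combined Bayes factor of the evidence already in hand = 1.4 × 3.6 × 2.4 = 12.096.
Odds after that evidence = (67/933) × 12.096 = 33768/38875.
Target odds = 19.
Need 2ⁿ ≥ 19 ÷ (33768/38875) = 738625/33768.
2⁴ = 16 falls short of 738625/33768 but 2⁵ = 32 reaches it, so n = 5.

5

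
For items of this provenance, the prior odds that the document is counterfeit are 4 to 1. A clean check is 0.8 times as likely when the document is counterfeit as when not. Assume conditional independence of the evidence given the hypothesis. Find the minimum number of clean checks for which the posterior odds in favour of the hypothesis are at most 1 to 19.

20

Prior odds = 4.
Likelihood ratio per clean check = 0.8.
Target odds = 1/19.
Need 4 × 0.8ⁿ ≤ 1/19, i.e. 0.8ⁿ ≤ 1/76.
0.8¹⁹ ≈0.0144115 is still above 1/76 but 0.8²⁰ ≈0.0115292 is at or below it, so n = 20.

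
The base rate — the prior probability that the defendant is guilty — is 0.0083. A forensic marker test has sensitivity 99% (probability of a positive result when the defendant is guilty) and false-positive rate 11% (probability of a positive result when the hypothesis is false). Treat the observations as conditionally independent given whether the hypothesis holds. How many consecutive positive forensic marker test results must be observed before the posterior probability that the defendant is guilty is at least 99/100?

5

Prior odds: 0.0083 ÷ 0.9917 = 83/9917.
Likelihood ratio of a positive result = 0.99/0.11 = 9.
Target posterior odds = 0.99/0.01 = 99.
Need (83/9917) × 9ⁿ ≥ 99, i.e. 9ⁿ ≥ 981783/83.
9⁴ = 6561 falls short of 981783/83 but 9⁵ = 59049 reaches it, so n = 5.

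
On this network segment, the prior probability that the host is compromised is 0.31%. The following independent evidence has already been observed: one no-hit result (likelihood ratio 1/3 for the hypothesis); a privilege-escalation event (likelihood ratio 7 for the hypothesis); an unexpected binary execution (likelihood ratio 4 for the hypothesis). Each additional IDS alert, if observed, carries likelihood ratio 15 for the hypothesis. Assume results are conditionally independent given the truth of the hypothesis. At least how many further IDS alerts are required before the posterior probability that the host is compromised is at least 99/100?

4

Prior odds = 0.0031/0.9969 = 31/9969.
Combined Bayes factor of the evidence already in hand = (1/3) × 7 × 4 = 28/3.
Odds after that evidence = (31/9969) × 28/3 = 868/29907.
Target odds = 0.99/0.01 = 99.
Need 15ⁿ ≥ 99 ÷ (868/29907) = 2960793/868.
15³ = 3375 falls short of 2960793/868 but 15⁴ = 50625 reaches it, so n = 4.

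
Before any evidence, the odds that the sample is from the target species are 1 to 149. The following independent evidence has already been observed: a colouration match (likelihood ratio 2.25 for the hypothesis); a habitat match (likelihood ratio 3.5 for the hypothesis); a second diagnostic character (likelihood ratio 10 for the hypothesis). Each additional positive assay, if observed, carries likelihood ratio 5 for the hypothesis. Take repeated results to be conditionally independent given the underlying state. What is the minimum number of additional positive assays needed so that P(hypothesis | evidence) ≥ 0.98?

Prior odds = 1/149.
Combined Bayes factor of the evidence already in hand = 2.25 × 3.5 × 10 = 78.75.
Odds after that evidence = (1/149) × 78.75 = 315/596.
Target odds = 0.98/0.02 = 49.
Need 5ⁿ ≥ 49 ÷ (315/596) = 4172/45.
5² = 25 falls short of 4172/45 but 5³ = 125 reaches it, so n = 3.

3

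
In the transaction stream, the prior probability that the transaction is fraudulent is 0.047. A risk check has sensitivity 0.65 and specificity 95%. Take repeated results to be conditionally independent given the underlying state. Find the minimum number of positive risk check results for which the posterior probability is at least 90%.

3

Prior odds = 0.047/0.953 = 47/953.
False-positive rate = 1 − 0.95 = 0.05; likelihood ratio of a positive = 0.65/0.05 = 13.
Target posterior odds = 0.9/0.1 = 9.
Require 13ⁿ ≥ 9 ÷ (47/953) = 8577/47.
13² = 169 falls short of 8577/47 but 13³ = 2197 reaches it, so n = 3.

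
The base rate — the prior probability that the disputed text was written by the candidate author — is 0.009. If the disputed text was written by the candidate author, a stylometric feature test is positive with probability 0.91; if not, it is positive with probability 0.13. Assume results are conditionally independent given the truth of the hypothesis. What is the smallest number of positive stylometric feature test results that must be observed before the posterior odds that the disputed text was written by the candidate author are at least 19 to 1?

Prior odds = 0.009/0.991 = 9/991.
Likelihood ratio of a positive = 0.91/0.13 = 7.
Target odds = 19.
Require 7ⁿ ≥ 19 ÷ (9/991) = 18829/9.
7³ = 343 falls short of 18829/9 but 7⁴ = 2401 reaches it, so n = 4.

4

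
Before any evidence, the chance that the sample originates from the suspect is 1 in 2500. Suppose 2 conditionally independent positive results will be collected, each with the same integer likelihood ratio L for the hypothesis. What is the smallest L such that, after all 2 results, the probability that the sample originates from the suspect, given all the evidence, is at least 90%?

150

Prior odds = 0.0004/0.9996 = 1/2499.
Target odds = 0.9/0.1 = 9.
Need L² ≥ 9 ÷ (1/2499) = 22491.
149² = 22201 < 22491 ≤ 22500 = 150², so L = 150.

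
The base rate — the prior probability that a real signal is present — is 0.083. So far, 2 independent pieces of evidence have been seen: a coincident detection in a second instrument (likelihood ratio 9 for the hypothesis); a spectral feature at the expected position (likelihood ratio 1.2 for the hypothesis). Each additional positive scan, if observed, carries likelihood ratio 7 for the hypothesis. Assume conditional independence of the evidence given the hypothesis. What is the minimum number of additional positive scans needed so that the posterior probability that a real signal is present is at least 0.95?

2

Prior odds = 0.083/0.917 = 83/917.
Combined Bayes factor of the evidence already in hand = 9 × 1.2 = 10.8.
Odds after that evidence = (83/917) × 10.8 = 4482/4585.
Target odds = 0.95/0.05 = 19.
Need 7ⁿ ≥ 19 ÷ (4482/4585) = 87115/4482.
7¹ = 7 falls short of 87115/4482 but 7² = 49 reaches it, so n = 2.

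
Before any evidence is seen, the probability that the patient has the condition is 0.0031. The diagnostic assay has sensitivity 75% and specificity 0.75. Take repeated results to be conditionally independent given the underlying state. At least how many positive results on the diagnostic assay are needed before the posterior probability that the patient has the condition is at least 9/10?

8

Prior odds: 0.0031 ÷ 0.9969 = 31/9969.
False-positive rate = 1 − 0.75 = 0.25; likelihood ratio of a positive = 0.75/0.25 = 3.
Target posterior odds = 0.9/0.1 = 9.
Require 3ⁿ ≥ 9 ÷ (31/9969) = 89721/31.
3⁷ = 2187 falls short of 89721/31 but 3⁸ = 6561 reaches it, so n = 8.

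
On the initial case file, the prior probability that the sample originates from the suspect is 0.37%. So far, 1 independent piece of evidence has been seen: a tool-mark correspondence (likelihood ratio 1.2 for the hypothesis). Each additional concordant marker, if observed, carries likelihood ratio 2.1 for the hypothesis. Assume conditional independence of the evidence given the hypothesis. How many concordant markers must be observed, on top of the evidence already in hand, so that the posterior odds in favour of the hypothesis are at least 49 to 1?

Prior odds = 0.0037/0.9963 = 37/9963.
Bayes factor of the evidence already in hand = 1.2.
Odds after that evidence = (37/9963) × 1.2 = 74/16605.
Target odds = 49.
Need 2.1ⁿ ≥ 49 ÷ (74/16605) = 813645/74.
2.1¹² ≈7355.83 falls short of 813645/74 but 2.1¹³ ≈15447.2 reaches it, so n = 13.

13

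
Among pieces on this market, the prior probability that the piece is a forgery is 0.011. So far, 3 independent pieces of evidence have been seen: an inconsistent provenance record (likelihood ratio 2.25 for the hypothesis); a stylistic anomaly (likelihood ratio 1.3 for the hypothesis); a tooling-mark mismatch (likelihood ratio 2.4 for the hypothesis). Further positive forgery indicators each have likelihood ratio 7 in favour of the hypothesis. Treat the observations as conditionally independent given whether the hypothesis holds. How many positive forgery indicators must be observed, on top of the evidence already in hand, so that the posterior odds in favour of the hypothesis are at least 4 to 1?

3

Prior odds = 0.011/0.989 = 11/989.
Combined Bayes factor of the evidence already in hand = 2.25 × 1.3 × 2.4 = 7.02.
Odds after that evidence = (11/989) × 7.02 = 3861/49450.
Target odds = 4.
Need 7ⁿ ≥ 4 ÷ (3861/49450) = 197800/3861.
7² = 49 falls short of 197800/3861 but 7³ = 343 reaches it, so n = 3.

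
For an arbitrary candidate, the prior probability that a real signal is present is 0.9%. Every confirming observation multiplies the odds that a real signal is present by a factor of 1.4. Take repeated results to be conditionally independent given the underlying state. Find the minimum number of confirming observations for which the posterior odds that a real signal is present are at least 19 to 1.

23

Prior odds: 0.009 ÷ 0.991 = 9/991.
Likelihood ratio per confirming observation = 1.4.
Target odds = 19.
Need (9/991) × 1.4ⁿ ≥ 19, i.e. 1.4ⁿ ≥ 18829/9.
1.4²² ≈1639.9 falls short of 18829/9 but 1.4²³ ≈2295.86 reaches it, so n = 23.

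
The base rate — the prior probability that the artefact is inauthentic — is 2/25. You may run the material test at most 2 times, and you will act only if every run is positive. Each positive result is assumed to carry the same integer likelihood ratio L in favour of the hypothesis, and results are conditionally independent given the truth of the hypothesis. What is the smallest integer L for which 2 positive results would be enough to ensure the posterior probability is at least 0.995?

48

Prior odds = 0.08/0.92 = 2/23.
Target odds = 0.995/0.005 = 199.
Need L² ≥ 199 ÷ (2/23) = 2288.5.
47² = 2209 < 2288.5 ≤ 2304 = 48², so L = 48.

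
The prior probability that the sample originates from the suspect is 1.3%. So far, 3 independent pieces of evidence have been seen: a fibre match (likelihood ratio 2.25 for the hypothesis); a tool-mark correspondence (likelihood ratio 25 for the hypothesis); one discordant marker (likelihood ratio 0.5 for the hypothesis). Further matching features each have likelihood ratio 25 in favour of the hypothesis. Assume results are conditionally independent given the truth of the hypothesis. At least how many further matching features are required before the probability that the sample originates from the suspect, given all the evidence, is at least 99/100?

Prior odds = 0.013/0.987 = 13/987.
Combined Bayes factor of the evidence already in hand = 2.25 × 25 × 0.5 = 28.125.
Odds after that evidence = (13/987) × 28.125 = 975/2632.
Target odds = 0.99/0.01 = 99.
Need 25ⁿ ≥ 99 ÷ (975/2632) = 86856/325.
25¹ = 25 falls short of 86856/325 but 25² = 625 reaches it, so n = 2.

2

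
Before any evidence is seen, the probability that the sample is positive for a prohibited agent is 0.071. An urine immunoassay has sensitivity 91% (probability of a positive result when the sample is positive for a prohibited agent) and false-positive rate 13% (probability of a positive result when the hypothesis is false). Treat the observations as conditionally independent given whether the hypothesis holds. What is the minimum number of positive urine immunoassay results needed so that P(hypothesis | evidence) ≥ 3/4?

Prior odds: 0.071 ÷ 0.929 = 71/929.
Likelihood ratio of a positive result = 0.91/0.13 = 7.
Target posterior odds = 0.75/0.25 = 3.
Need (71/929) × 7ⁿ ≥ 3, i.e. 7ⁿ ≥ 2787/71.
7¹ = 7 falls short of 2787/71 but 7² = 49 reaches it, so n = 2.

2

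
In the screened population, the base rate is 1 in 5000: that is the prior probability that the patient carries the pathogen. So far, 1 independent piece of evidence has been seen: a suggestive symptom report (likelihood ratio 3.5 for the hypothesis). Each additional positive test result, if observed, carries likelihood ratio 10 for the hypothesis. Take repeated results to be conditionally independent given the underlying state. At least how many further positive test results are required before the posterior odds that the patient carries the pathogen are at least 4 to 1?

4

Prior odds = 0.0002/0.9998 = 1/4999.
Bayes factor of the evidence already in hand = 3.5.
Odds after that evidence = (1/4999) × 3.5 = 7/9998.
Target odds = 4.
Need 10ⁿ ≥ 4 ÷ (7/9998) = 39992/7.
10³ = 1000 falls short of 39992/7 but 10⁴ = 10000 reaches it, so n = 4.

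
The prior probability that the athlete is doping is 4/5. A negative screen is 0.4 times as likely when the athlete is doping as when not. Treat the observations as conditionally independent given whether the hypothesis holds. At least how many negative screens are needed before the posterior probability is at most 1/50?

Prior odds = 0.8/0.2 = 4.
Likelihood ratio per negative screen = 0.4.
Target odds: 0.02 ÷ 0.98 = 1/49.
Need 4 × 0.4ⁿ ≤ 1/49, i.e. 0.4ⁿ ≤ 1/196.
0.4⁵ = 0.01024 is still above 1/196 but 0.4⁶ = 64/15625 is at or below it, so n = 6.

6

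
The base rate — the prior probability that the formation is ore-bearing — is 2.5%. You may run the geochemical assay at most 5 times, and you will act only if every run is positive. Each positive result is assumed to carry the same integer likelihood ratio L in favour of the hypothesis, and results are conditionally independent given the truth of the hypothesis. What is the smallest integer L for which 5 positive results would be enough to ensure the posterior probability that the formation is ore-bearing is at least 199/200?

6

Prior odds = 0.025/0.975 = 1/39.
Target odds = 0.995/0.005 = 199.
Need L⁵ ≥ 199 ÷ (1/39) = 7761.
5⁵ = 3125 < 7761 ≤ 7776 = 6⁵, so L = 6.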